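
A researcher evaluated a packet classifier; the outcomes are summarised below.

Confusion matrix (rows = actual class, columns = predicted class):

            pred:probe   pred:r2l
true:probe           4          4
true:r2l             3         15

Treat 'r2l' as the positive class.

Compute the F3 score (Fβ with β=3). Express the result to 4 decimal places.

0.8287

Fβ = (1+β²)·TP / ((1+β²)·TP + β²·FN + FP), with β²=9
= 10·15 / (10·15 + 9·3 + 4) = 0.8287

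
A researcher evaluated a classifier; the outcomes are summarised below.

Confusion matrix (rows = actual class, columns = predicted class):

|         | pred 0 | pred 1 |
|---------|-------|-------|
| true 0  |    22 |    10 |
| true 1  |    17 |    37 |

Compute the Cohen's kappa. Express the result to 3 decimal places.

Observed agreement pₒ = trace/N = 59/86 = 0.6860
Expected agreement pₑ = Σ (rowᵢ·colᵢ)/N² = (32·39 + 54·47)/86² = 0.5119
κ = (pₒ − pₑ)/(1 − pₑ) = (0.6860 − 0.5119)/(1 − 0.5119) = 0.357

0.357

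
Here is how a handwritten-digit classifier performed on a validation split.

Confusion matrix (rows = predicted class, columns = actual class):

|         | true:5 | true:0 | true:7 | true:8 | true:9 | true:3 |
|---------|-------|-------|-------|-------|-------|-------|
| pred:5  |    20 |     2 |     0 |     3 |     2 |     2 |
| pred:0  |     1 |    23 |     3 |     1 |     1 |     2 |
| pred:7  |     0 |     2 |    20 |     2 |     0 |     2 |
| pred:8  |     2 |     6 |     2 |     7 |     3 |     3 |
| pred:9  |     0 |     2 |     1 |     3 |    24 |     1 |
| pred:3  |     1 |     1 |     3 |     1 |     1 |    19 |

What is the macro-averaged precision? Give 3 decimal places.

0.668

Per-class precision (TP/(TP+FP)):
  5: TP=20, FP=2+0+3+2+2=9 → 20/29 = 0.6897
  0: TP=23, FP=1+3+1+1+2=8 → 23/31 = 0.7419
  7: TP=20, FP=0+2+2+0+2=6 → 20/26 = 0.7692
  8: TP=7, FP=2+6+2+3+3=16 → 7/23 = 0.3043
  9: TP=24, FP=0+2+1+3+1=7 → 24/31 = 0.7742
  3: TP=19, FP=1+1+3+1+1=7 → 19/26 = 0.7308
Macro-precision = mean = (0.6897 + 0.7419 + 0.7692 + 0.3043 + 0.7742 + 0.7308) / 6 = 0.668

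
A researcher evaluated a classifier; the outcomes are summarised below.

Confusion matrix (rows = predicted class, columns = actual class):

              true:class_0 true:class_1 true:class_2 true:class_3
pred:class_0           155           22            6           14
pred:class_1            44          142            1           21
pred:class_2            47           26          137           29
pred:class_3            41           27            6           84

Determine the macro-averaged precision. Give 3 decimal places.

Per-class precision (TP/(TP+FP)):
  class_0: TP=155, FP=22+6+14=42 → 155/197 = 0.7868
  class_1: TP=142, FP=44+1+21=66 → 142/208 = 0.6827
  class_2: TP=137, FP=47+26+29=102 → 137/239 = 0.5732
  class_3: TP=84, FP=41+27+6=74 → 84/158 = 0.5316
Macro-precision = mean = (0.7868 + 0.6827 + 0.5732 + 0.5316) / 4 = 0.644

0.644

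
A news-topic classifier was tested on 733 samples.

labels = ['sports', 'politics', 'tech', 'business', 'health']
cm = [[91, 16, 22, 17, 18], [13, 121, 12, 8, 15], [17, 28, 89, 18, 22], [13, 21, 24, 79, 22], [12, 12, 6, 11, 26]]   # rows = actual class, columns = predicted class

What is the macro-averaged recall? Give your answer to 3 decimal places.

0.533

Per-class recall (TP/(TP+FN)):
  sports: TP=91, FN=16+22+17+18=73 → 91/164 = 0.5549
  politics: TP=121, FN=13+12+8+15=48 → 121/169 = 0.7160
  tech: TP=89, FN=17+28+18+22=85 → 89/174 = 0.5115
  business: TP=79, FN=13+21+24+22=80 → 79/159 = 0.4969
  health: TP=26, FN=12+12+6+11=41 → 26/67 = 0.3881
Macro-recall = mean = (0.5549 + 0.7160 + 0.5115 + 0.4969 + 0.3881) / 5 = 0.533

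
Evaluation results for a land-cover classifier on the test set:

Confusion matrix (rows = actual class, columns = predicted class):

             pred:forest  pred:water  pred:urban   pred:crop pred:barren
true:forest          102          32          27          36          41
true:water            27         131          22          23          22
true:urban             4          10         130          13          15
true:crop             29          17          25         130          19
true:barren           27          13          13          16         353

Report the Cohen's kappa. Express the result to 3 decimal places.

0.565

Observed agreement pₒ = trace/N = 846/1277 = 0.6625
Expected agreement pₑ = Σ (rowᵢ·colᵢ)/N² = (238·189 + 225·203 + 172·217 + 220·218 + 422·450)/1277² = 0.2243
κ = (pₒ − pₑ)/(1 − pₑ) = (0.6625 − 0.2243)/(1 − 0.2243) = 0.565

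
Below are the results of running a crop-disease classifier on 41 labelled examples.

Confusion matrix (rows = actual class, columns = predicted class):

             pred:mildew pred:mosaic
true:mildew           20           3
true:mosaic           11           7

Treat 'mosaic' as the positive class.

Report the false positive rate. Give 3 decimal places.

0.130

FPR = FP/(FP+TN) = 3/(3+20) = 0.130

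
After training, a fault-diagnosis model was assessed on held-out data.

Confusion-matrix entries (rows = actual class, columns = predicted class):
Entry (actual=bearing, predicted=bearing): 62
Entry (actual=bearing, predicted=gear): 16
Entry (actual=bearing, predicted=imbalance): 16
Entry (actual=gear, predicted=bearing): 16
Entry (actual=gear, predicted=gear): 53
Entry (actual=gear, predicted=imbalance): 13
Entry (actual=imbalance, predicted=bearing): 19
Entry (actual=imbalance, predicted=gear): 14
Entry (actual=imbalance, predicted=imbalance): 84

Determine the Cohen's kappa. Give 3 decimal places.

0.514

Observed agreement pₒ = trace/N = 199/293 = 0.6792
Expected agreement pₑ = Σ (rowᵢ·colᵢ)/N² = (94·97 + 82·83 + 117·113)/293² = 0.3395
κ = (pₒ − pₑ)/(1 − pₑ) = (0.6792 − 0.3395)/(1 − 0.3395) = 0.514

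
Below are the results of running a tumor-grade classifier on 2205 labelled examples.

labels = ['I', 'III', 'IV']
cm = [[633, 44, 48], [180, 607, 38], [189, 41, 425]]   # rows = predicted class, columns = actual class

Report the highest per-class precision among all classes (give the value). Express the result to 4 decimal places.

0.8731

Per-class precision (TP/(TP+FP)):
  I: TP=633, FP=44+48=92 → 633/725 = 0.87310
  III: TP=607, FP=180+38=218 → 607/825 = 0.73576
  IV: TP=425, FP=189+41=230 → 425/655 = 0.64885
Highest is class 'I' with precision = 0.8731.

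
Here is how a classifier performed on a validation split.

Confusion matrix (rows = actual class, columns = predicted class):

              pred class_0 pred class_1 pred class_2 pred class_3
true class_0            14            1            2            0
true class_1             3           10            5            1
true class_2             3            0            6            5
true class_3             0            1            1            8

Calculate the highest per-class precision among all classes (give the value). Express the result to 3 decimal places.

Per-class precision (TP/(TP+FP)):
  class_0: TP=14, FP=3+3+0=6 → 14/20 = 0.7000
  class_1: TP=10, FP=1+0+1=2 → 10/12 = 0.8333
  class_2: TP=6, FP=2+5+1=8 → 6/14 = 0.4286
  class_3: TP=8, FP=0+1+5=6 → 8/14 = 0.5714
Highest is class 'class_1' with precision = 0.833.

0.833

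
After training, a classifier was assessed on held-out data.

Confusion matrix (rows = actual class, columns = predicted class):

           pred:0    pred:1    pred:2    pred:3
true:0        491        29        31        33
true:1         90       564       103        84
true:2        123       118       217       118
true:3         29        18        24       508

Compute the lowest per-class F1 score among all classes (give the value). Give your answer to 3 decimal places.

Per-class F1 score (2·TP/(2·TP+FP+FN)):
  0: TP=491, FP=90+123+29=242, FN=29+31+33=93 → 982/1317 = 0.7456
  1: TP=564, FP=29+118+18=165, FN=90+103+84=277 → 1128/1570 = 0.7185
  2: TP=217, FP=31+103+24=158, FN=123+118+118=359 → 434/951 = 0.4564
  3: TP=508, FP=33+84+118=235, FN=29+18+24=71 → 1016/1322 = 0.7685
Lowest is class '2' with F1 score = 0.456.

0.456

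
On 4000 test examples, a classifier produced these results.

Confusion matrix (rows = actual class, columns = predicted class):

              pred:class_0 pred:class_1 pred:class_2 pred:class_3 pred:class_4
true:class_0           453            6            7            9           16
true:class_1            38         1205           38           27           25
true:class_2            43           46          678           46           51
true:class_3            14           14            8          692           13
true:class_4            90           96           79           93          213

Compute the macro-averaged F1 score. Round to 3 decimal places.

0.769

Per-class F1 score (2·TP/(2·TP+FP+FN)):
  class_0: TP=453, FP=38+43+14+90=185, FN=6+7+9+16=38 → 906/1129 = 0.8025
  class_1: TP=1205, FP=6+46+14+96=162, FN=38+38+27+25=128 → 2410/2700 = 0.8926
  class_2: TP=678, FP=7+38+8+79=132, FN=43+46+46+51=186 → 1356/1674 = 0.8100
  class_3: TP=692, FP=9+27+46+93=175, FN=14+14+8+13=49 → 1384/1608 = 0.8607
  class_4: TP=213, FP=16+25+51+13=105, FN=90+96+79+93=358 → 426/889 = 0.4792
Macro-F1 score = mean = (0.8025 + 0.8926 + 0.8100 + 0.8607 + 0.4792) / 5 = 0.769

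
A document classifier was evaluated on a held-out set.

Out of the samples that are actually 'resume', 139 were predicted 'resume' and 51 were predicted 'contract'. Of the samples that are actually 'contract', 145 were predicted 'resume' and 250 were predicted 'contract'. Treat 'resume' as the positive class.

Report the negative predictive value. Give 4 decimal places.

NPV = TN/(TN+FN) = 250/(250+51) = 0.8306

0.8306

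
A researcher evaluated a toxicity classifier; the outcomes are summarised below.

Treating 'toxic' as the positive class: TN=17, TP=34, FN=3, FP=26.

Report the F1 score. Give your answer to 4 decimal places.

Precision = TP/(TP+FP) = 34/60 = 0.5667
Recall = TP/(TP+FN) = 34/37 = 0.9189
F1 = 2·TP/(2·TP+FP+FN) = 68/97 = 0.7010

0.7010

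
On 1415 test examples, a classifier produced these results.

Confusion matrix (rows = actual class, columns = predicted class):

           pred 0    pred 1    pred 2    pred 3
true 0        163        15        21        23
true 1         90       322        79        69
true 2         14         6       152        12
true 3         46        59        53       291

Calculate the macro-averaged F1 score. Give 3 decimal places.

0.648

Per-class F1 score (2·TP/(2·TP+FP+FN)):
  0: TP=163, FP=90+14+46=150, FN=15+21+23=59 → 326/535 = 0.6093
  1: TP=322, FP=15+6+59=80, FN=90+79+69=238 → 644/962 = 0.6694
  2: TP=152, FP=21+79+53=153, FN=14+6+12=32 → 304/489 = 0.6217
  3: TP=291, FP=23+69+12=104, FN=46+59+53=158 → 582/844 = 0.6896
Macro-F1 score = mean = (0.6093 + 0.6694 + 0.6217 + 0.6896) / 4 = 0.648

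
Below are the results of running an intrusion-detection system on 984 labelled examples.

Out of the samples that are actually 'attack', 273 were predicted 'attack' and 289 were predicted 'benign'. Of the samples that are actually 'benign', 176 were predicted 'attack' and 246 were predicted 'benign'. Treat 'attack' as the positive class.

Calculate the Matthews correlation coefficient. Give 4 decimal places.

0.0683

MCC = (TP·TN − FP·FN) / √((TP+FP)(TP+FN)(TN+FP)(TN+FN))
Numerator = 273·246 − 176·289 = 16294
Denominator = √(449·562·422·535) = √56970350260 = 238684.6251
MCC = 16294 / 238684.6251 = 0.0683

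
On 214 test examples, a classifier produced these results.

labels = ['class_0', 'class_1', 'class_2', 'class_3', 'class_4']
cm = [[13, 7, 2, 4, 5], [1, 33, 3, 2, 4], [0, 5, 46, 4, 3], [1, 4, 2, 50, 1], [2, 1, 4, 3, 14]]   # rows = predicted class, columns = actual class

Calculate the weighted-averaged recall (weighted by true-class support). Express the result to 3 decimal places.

Per-class recall (TP/(TP+FN)):
  class_0: TP=13, FN=1+0+1+2=4 → 13/17 = 0.7647
  class_1: TP=33, FN=7+5+4+1=17 → 33/50 = 0.6600
  class_2: TP=46, FN=2+3+2+4=11 → 46/57 = 0.8070
  class_3: TP=50, FN=4+2+4+3=13 → 50/63 = 0.7937
  class_4: TP=14, FN=5+4+3+1=13 → 14/27 = 0.5185
Weighted-recall = Σ (supportᵢ/N)·recallᵢ with N=214: (17/214)·0.7647 + (50/214)·0.6600 + (57/214)·0.8070 + (63/214)·0.7937 + (27/214)·0.5185 = 0.729

0.729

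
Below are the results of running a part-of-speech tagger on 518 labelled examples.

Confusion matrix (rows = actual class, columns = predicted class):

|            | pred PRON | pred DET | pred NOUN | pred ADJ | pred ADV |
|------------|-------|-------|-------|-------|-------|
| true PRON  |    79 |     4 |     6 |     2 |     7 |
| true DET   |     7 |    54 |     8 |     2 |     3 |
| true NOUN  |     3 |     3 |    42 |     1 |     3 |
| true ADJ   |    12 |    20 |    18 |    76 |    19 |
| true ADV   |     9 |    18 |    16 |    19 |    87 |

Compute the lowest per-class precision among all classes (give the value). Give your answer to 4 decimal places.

0.4667

Per-class precision (TP/(TP+FP)):
  PRON: TP=79, FP=7+3+12+9=31 → 79/110 = 0.71818
  DET: TP=54, FP=4+3+20+18=45 → 54/99 = 0.54545
  NOUN: TP=42, FP=6+8+18+16=48 → 42/90 = 0.46667
  ADJ: TP=76, FP=2+2+1+19=24 → 76/100 = 0.76000
  ADV: TP=87, FP=7+3+3+19=32 → 87/119 = 0.73109
Lowest is class 'NOUN' with precision = 0.4667.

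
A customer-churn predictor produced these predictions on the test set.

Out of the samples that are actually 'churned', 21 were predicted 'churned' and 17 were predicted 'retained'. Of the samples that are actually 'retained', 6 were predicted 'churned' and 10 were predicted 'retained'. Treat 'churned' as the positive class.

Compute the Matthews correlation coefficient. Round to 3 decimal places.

0.162

MCC = (TP·TN − FP·FN) / √((TP+FP)(TP+FN)(TN+FP)(TN+FN))
Numerator = 21·10 − 6·17 = 108
Denominator = √(27·38·16·27) = √443232 = 665.7567
MCC = 108 / 665.7567 = 0.162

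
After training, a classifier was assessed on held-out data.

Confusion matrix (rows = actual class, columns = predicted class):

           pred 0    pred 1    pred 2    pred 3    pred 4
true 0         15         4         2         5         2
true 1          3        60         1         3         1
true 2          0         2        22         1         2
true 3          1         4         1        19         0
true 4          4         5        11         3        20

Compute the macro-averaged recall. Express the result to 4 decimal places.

Per-class recall (TP/(TP+FN)):
  0: TP=15, FN=4+2+5+2=13 → 15/28 = 0.53571
  1: TP=60, FN=3+1+3+1=8 → 60/68 = 0.88235
  2: TP=22, FN=0+2+1+2=5 → 22/27 = 0.81481
  3: TP=19, FN=1+4+1+0=6 → 19/25 = 0.76000
  4: TP=20, FN=4+5+11+3=23 → 20/43 = 0.46512
Macro-recall = mean = (0.53571 + 0.88235 + 0.81481 + 0.76000 + 0.46512) / 5 = 0.6916

0.6916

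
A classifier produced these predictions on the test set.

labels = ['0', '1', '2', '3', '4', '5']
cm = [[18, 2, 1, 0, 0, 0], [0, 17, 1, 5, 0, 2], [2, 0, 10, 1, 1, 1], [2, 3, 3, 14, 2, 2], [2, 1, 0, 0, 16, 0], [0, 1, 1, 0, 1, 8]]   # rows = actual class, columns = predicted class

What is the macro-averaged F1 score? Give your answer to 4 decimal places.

0.7058

Per-class F1 score (2·TP/(2·TP+FP+FN)):
  0: TP=18, FP=0+2+2+2+0=6, FN=2+1+0+0+0=3 → 36/45 = 0.80000
  1: TP=17, FP=2+0+3+1+1=7, FN=0+1+5+0+2=8 → 34/49 = 0.69388
  2: TP=10, FP=1+1+3+0+1=6, FN=2+0+1+1+1=5 → 20/31 = 0.64516
  3: TP=14, FP=0+5+1+0+0=6, FN=2+3+3+2+2=12 → 28/46 = 0.60870
  4: TP=16, FP=0+0+1+2+1=4, FN=2+1+0+0+0=3 → 32/39 = 0.82051
  5: TP=8, FP=0+2+1+2+0=5, FN=0+1+1+0+1=3 → 16/24 = 0.66667
Macro-F1 score = mean = (0.80000 + 0.69388 + 0.64516 + 0.60870 + 0.82051 + 0.66667) / 6 = 0.7058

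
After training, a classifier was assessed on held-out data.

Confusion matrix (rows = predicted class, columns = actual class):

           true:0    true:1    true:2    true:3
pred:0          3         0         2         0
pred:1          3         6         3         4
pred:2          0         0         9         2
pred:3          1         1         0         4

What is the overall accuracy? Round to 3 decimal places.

0.579

Accuracy = trace / total = (3+6+9+4=22) / 38 = 22/38 = 0.579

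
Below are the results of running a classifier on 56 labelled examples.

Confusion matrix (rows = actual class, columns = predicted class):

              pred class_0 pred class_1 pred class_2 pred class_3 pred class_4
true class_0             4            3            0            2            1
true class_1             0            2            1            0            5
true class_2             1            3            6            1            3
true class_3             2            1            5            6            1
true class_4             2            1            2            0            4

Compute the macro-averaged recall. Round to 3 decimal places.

Per-class recall (TP/(TP+FN)):
  class_0: TP=4, FN=3+0+2+1=6 → 4/10 = 0.4000
  class_1: TP=2, FN=0+1+0+5=6 → 2/8 = 0.2500
  class_2: TP=6, FN=1+3+1+3=8 → 6/14 = 0.4286
  class_3: TP=6, FN=2+1+5+1=9 → 6/15 = 0.4000
  class_4: TP=4, FN=2+1+2+0=5 → 4/9 = 0.4444
Macro-recall = mean = (0.4000 + 0.2500 + 0.4286 + 0.4000 + 0.4444) / 5 = 0.385

0.385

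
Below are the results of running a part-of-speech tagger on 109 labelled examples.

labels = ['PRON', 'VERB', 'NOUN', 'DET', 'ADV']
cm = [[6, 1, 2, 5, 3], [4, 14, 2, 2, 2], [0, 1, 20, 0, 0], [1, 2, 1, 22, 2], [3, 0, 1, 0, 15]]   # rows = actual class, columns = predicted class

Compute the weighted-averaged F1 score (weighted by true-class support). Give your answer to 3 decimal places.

Per-class F1 score (2·TP/(2·TP+FP+FN)):
  PRON: TP=6, FP=4+0+1+3=8, FN=1+2+5+3=11 → 12/31 = 0.3871
  VERB: TP=14, FP=1+1+2+0=4, FN=4+2+2+2=10 → 28/42 = 0.6667
  NOUN: TP=20, FP=2+2+1+1=6, FN=0+1+0+0=1 → 40/47 = 0.8511
  DET: TP=22, FP=5+2+0+0=7, FN=1+2+1+2=6 → 44/57 = 0.7719
  ADV: TP=15, FP=3+2+0+2=7, FN=3+0+1+0=4 → 30/41 = 0.7317
Weighted-F1 score = Σ (supportᵢ/N)·F1 scoreᵢ with N=109: (17/109)·0.3871 + (24/109)·0.6667 + (21/109)·0.8511 + (28/109)·0.7719 + (19/109)·0.7317 = 0.697

0.697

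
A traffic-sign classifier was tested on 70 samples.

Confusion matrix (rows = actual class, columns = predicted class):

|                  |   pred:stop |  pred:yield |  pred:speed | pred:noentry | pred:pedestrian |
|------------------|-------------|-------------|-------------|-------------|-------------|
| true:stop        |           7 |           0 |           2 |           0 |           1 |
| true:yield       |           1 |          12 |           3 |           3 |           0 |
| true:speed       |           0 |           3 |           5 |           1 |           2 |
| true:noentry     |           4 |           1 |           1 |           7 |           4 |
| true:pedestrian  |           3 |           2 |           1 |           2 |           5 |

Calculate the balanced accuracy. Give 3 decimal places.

Balanced accuracy = mean of per-class recall.
  stop: recall = 7/10 = 0.7000
  yield: recall = 12/19 = 0.6316
  speed: recall = 5/11 = 0.4545
  noentry: recall = 7/17 = 0.4118
  pedestrian: recall = 5/13 = 0.3846
Mean = (0.7000 + 0.6316 + 0.4545 + 0.4118 + 0.3846) / 5 = 0.517

0.517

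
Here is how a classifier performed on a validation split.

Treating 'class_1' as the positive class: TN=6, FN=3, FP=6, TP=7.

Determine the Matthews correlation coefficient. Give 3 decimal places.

0.203

MCC = (TP·TN − FP·FN) / √((TP+FP)(TP+FN)(TN+FP)(TN+FN))
Numerator = 7·6 − 6·3 = 24
Denominator = √(13·10·12·9) = √14040 = 118.4905
MCC = 24 / 118.4905 = 0.203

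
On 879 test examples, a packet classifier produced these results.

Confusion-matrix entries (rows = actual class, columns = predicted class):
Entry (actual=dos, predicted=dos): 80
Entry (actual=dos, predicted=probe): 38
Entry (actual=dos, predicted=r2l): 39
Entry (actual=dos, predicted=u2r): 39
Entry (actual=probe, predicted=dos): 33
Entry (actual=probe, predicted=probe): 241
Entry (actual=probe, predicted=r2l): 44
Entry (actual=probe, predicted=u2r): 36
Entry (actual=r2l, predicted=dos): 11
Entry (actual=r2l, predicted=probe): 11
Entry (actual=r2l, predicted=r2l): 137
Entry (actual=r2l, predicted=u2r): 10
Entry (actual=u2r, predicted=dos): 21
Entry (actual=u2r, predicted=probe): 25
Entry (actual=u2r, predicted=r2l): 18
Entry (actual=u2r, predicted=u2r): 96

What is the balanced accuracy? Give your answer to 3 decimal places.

Balanced accuracy = mean of per-class recall.
  dos: recall = 80/196 = 0.4082
  probe: recall = 241/354 = 0.6808
  r2l: recall = 137/169 = 0.8107
  u2r: recall = 96/160 = 0.6000
Mean = (0.4082 + 0.6808 + 0.8107 + 0.6000) / 4 = 0.625

0.625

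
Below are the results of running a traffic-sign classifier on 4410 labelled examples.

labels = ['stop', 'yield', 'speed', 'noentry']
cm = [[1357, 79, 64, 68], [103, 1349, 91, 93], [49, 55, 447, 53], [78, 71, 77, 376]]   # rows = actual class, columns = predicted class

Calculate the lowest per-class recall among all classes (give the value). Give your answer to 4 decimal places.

0.6246

Per-class recall (TP/(TP+FN)):
  stop: TP=1357, FN=79+64+68=211 → 1357/1568 = 0.86543
  yield: TP=1349, FN=103+91+93=287 → 1349/1636 = 0.82457
  speed: TP=447, FN=49+55+53=157 → 447/604 = 0.74007
  noentry: TP=376, FN=78+71+77=226 → 376/602 = 0.62458
Lowest is class 'noentry' with recall = 0.6246.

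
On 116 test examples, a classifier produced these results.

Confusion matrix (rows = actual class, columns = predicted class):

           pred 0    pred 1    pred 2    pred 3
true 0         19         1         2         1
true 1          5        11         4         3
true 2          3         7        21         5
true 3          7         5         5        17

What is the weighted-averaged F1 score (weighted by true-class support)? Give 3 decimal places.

0.583

Per-class F1 score (2·TP/(2·TP+FP+FN)):
  0: TP=19, FP=5+3+7=15, FN=1+2+1=4 → 38/57 = 0.6667
  1: TP=11, FP=1+7+5=13, FN=5+4+3=12 → 22/47 = 0.4681
  2: TP=21, FP=2+4+5=11, FN=3+7+5=15 → 42/68 = 0.6176
  3: TP=17, FP=1+3+5=9, FN=7+5+5=17 → 34/60 = 0.5667
Weighted-F1 score = Σ (supportᵢ/N)·F1 scoreᵢ with N=116: (23/116)·0.6667 + (23/116)·0.4681 + (36/116)·0.6176 + (34/116)·0.5667 = 0.583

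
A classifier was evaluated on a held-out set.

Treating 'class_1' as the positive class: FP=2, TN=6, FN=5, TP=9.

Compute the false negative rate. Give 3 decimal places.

0.357

FNR = FN/(FN+TP) = 5/(5+9) = 0.357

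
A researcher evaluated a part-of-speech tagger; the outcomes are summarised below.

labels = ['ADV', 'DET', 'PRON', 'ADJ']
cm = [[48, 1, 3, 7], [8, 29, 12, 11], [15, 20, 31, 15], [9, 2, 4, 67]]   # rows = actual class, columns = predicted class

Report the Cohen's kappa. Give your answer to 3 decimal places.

0.492

Observed agreement pₒ = trace/N = 175/282 = 0.6206
Expected agreement pₑ = Σ (rowᵢ·colᵢ)/N² = (59·80 + 60·52 + 81·50 + 82·100)/282² = 0.2526
κ = (pₒ − pₑ)/(1 − pₑ) = (0.6206 − 0.2526)/(1 − 0.2526) = 0.492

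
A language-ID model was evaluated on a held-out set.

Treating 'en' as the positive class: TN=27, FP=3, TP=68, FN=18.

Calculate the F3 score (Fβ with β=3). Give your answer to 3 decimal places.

Fβ = (1+β²)·TP / ((1+β²)·TP + β²·FN + FP), with β²=9
= 10·68 / (10·68 + 9·18 + 3) = 0.805

0.805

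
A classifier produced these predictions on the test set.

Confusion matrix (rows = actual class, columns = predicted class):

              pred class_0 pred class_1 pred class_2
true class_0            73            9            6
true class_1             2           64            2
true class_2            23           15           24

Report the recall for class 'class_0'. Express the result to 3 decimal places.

0.830

Treat 'class_0' as positive and all other classes as negative.
recall = TP/(TP+FN).
class_0: TP=73, FN=9+6=15 → 73/88 = 0.8295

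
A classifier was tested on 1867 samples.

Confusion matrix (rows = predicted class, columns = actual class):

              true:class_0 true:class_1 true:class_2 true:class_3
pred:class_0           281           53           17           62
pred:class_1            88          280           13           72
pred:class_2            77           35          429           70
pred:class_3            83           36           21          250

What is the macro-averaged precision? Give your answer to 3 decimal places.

0.660

Per-class precision (TP/(TP+FP)):
  class_0: TP=281, FP=53+17+62=132 → 281/413 = 0.6804
  class_1: TP=280, FP=88+13+72=173 → 280/453 = 0.6181
  class_2: TP=429, FP=77+35+70=182 → 429/611 = 0.7021
  class_3: TP=250, FP=83+36+21=140 → 250/390 = 0.6410
Macro-precision = mean = (0.6804 + 0.6181 + 0.7021 + 0.6410) / 4 = 0.660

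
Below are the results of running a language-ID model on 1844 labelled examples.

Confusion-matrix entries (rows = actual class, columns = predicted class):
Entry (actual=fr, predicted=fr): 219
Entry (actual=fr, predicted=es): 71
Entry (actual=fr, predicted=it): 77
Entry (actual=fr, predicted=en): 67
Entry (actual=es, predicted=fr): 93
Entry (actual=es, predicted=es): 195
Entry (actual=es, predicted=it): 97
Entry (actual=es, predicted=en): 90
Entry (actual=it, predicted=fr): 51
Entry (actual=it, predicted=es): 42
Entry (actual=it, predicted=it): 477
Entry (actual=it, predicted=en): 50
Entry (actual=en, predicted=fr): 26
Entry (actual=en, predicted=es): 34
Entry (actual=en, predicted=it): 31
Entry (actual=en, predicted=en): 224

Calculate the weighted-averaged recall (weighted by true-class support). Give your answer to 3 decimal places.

0.605

Per-class recall (TP/(TP+FN)):
  fr: TP=219, FN=71+77+67=215 → 219/434 = 0.5046
  es: TP=195, FN=93+97+90=280 → 195/475 = 0.4105
  it: TP=477, FN=51+42+50=143 → 477/620 = 0.7694
  en: TP=224, FN=26+34+31=91 → 224/315 = 0.7111
Weighted-recall = Σ (supportᵢ/N)·recallᵢ with N=1844: (434/1844)·0.5046 + (475/1844)·0.4105 + (620/1844)·0.7694 + (315/1844)·0.7111 = 0.605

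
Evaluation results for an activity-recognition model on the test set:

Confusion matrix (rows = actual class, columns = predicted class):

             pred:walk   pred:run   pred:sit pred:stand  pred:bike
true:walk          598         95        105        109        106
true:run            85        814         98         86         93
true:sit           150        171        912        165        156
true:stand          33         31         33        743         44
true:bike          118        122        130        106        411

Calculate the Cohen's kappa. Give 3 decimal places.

0.536

Observed agreement pₒ = trace/N = 3478/5514 = 0.6308
Expected agreement pₑ = Σ (rowᵢ·colᵢ)/N² = (1013·984 + 1176·1233 + 1554·1278 + 884·1209 + 887·810)/5514² = 0.2046
κ = (pₒ − pₑ)/(1 − pₑ) = (0.6308 − 0.2046)/(1 − 0.2046) = 0.536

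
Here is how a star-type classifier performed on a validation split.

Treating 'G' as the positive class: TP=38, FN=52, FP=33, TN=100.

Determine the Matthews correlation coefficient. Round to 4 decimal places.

0.1834

MCC = (TP·TN − FP·FN) / √((TP+FP)(TP+FN)(TN+FP)(TN+FN))
Numerator = 38·100 − 33·52 = 2084
Denominator = √(71·90·133·152) = √129180240 = 11365.7485
MCC = 2084 / 11365.7485 = 0.1834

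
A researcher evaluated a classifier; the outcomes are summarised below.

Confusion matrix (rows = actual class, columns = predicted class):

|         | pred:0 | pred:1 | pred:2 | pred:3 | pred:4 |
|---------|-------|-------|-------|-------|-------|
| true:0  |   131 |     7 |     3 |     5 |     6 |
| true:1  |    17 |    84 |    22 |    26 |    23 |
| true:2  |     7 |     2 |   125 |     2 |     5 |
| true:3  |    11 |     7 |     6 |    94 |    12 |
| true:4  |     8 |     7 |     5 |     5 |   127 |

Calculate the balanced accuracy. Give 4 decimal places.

0.7591

Balanced accuracy = mean of per-class recall.
  0: recall = 131/152 = 0.86184
  1: recall = 84/172 = 0.48837
  2: recall = 125/141 = 0.88652
  3: recall = 94/130 = 0.72308
  4: recall = 127/152 = 0.83553
Mean = (0.86184 + 0.48837 + 0.88652 + 0.72308 + 0.83553) / 5 = 0.7591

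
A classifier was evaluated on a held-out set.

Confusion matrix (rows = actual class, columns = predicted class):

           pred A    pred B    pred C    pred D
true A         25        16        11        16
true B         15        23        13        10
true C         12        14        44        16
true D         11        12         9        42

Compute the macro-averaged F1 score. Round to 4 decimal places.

Per-class F1 score (2·TP/(2·TP+FP+FN)):
  A: TP=25, FP=15+12+11=38, FN=16+11+16=43 → 50/131 = 0.38168
  B: TP=23, FP=16+14+12=42, FN=15+13+10=38 → 46/126 = 0.36508
  C: TP=44, FP=11+13+9=33, FN=12+14+16=42 → 88/163 = 0.53988
  D: TP=42, FP=16+10+16=42, FN=11+12+9=32 → 84/158 = 0.53165
Macro-F1 score = mean = (0.38168 + 0.36508 + 0.53988 + 0.53165) / 4 = 0.4546

0.4546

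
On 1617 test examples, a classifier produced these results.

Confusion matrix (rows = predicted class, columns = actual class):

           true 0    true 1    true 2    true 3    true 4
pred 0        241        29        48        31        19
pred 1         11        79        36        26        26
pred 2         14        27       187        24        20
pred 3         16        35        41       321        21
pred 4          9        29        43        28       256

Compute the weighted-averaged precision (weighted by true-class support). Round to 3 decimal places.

0.668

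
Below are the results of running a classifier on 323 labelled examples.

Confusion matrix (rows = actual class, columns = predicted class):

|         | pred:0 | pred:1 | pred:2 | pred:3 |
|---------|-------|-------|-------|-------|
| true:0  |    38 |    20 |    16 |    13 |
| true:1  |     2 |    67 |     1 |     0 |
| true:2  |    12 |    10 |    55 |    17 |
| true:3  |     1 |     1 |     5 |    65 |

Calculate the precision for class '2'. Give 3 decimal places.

precision = TP/(TP+FP).
2: TP=55, FP=16+1+5=22 → 55/77 = 0.7143

0.714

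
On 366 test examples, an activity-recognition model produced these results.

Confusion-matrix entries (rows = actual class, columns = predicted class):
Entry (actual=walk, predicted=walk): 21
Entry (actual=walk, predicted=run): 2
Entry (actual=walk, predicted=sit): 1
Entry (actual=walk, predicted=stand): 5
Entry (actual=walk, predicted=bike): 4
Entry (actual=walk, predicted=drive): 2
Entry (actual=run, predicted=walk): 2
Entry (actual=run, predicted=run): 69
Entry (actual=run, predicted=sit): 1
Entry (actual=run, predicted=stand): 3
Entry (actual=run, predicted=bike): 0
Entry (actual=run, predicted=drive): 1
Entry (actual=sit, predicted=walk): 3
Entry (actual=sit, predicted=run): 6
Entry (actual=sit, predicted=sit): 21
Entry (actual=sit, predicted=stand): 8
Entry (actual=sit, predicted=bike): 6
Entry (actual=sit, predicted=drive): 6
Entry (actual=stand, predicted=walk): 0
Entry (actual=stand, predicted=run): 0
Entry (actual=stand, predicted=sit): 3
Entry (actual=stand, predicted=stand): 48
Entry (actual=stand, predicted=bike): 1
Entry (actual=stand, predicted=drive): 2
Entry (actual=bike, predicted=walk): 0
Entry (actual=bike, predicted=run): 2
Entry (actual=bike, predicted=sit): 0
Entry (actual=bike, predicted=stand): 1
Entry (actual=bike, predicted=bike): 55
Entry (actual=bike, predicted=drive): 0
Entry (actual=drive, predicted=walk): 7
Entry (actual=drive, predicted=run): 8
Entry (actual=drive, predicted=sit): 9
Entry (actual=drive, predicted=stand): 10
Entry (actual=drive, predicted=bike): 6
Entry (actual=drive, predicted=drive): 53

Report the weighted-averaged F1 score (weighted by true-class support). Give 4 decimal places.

0.7178

Per-class F1 score (2·TP/(2·TP+FP+FN)):
  walk: TP=21, FP=2+3+0+0+7=12, FN=2+1+5+4+2=14 → 42/68 = 0.61765
  run: TP=69, FP=2+6+0+2+8=18, FN=2+1+3+0+1=7 → 138/163 = 0.84663
  sit: TP=21, FP=1+1+3+0+9=14, FN=3+6+8+6+6=29 → 42/85 = 0.49412
  stand: TP=48, FP=5+3+8+1+10=27, FN=0+0+3+1+2=6 → 96/129 = 0.74419
  bike: TP=55, FP=4+0+6+1+6=17, FN=0+2+0+1+0=3 → 110/130 = 0.84615
  drive: TP=53, FP=2+1+6+2+0=11, FN=7+8+9+10+6=40 → 106/157 = 0.67516
Weighted-F1 score = Σ (supportᵢ/N)·F1 scoreᵢ with N=366: (35/366)·0.61765 + (76/366)·0.84663 + (50/366)·0.49412 + (54/366)·0.74419 + (58/366)·0.84615 + (93/366)·0.67516 = 0.7178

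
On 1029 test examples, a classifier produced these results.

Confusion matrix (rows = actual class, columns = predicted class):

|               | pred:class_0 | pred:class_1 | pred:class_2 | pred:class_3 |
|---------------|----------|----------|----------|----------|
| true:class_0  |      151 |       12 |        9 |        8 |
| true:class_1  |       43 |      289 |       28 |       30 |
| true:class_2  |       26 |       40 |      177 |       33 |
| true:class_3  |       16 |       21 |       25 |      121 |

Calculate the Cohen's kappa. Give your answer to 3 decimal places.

0.613

Observed agreement pₒ = trace/N = 738/1029 = 0.7172
Expected agreement pₑ = Σ (rowᵢ·colᵢ)/N² = (180·236 + 390·362 + 276·239 + 183·192)/1029² = 0.2689
κ = (pₒ − pₑ)/(1 − pₑ) = (0.7172 − 0.2689)/(1 − 0.2689) = 0.613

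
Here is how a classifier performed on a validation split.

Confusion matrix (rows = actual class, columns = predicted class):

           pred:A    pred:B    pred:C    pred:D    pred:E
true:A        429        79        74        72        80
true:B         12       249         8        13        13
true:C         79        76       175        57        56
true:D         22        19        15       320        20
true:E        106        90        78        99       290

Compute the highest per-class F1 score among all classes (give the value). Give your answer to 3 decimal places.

0.669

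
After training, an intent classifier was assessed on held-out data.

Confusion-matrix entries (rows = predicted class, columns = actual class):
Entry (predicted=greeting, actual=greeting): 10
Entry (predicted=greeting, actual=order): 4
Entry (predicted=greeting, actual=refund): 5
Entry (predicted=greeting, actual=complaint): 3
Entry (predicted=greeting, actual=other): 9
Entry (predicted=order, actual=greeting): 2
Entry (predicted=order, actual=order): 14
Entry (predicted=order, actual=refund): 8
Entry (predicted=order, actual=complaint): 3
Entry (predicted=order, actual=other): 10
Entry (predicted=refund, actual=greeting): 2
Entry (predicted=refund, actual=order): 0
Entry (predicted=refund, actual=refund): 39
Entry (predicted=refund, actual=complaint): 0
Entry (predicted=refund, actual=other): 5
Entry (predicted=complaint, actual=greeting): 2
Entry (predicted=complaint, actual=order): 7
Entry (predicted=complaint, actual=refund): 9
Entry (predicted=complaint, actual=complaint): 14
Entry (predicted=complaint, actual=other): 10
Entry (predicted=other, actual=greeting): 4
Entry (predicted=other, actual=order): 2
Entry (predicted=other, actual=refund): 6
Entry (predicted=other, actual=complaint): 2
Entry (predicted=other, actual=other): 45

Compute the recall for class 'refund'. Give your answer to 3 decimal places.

0.582

recall = TP/(TP+FN).
refund: TP=39, FN=5+8+9+6=28 → 39/67 = 0.5821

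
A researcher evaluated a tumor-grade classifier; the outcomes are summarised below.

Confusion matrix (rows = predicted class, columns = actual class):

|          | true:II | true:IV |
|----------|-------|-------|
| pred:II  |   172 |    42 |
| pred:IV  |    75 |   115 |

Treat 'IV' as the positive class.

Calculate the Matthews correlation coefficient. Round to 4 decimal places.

0.4188

MCC = (TP·TN − FP·FN) / √((TP+FP)(TP+FN)(TN+FP)(TN+FN))
Numerator = 115·172 − 75·42 = 16630
Denominator = √(190·157·247·214) = √1576754140 = 39708.3636
MCC = 16630 / 39708.3636 = 0.4188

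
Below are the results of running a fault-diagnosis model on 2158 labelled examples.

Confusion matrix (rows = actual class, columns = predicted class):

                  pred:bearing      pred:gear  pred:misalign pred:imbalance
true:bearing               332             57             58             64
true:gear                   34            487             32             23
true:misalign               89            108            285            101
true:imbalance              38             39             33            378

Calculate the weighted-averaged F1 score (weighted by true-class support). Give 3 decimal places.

Per-class F1 score (2·TP/(2·TP+FP+FN)):
  bearing: TP=332, FP=34+89+38=161, FN=57+58+64=179 → 664/1004 = 0.6614
  gear: TP=487, FP=57+108+39=204, FN=34+32+23=89 → 974/1267 = 0.7687
  misalign: TP=285, FP=58+32+33=123, FN=89+108+101=298 → 570/991 = 0.5752
  imbalance: TP=378, FP=64+23+101=188, FN=38+39+33=110 → 756/1054 = 0.7173
Weighted-F1 score = Σ (supportᵢ/N)·F1 scoreᵢ with N=2158: (511/2158)·0.6614 + (576/2158)·0.7687 + (583/2158)·0.5752 + (488/2158)·0.7173 = 0.679

0.679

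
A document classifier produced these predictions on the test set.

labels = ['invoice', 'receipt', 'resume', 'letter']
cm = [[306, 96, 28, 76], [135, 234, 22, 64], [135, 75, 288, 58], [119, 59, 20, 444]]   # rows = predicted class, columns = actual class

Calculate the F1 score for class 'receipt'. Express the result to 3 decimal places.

One-vs-rest for 'receipt': TP = diagonal; FP = other classes predicted 'receipt'; FN = 'receipt' predicted as other.
F1 score = 2·TP/(2·TP+FP+FN).
receipt: TP=234, FP=135+22+64=221, FN=96+75+59=230 → 468/919 = 0.5092

0.509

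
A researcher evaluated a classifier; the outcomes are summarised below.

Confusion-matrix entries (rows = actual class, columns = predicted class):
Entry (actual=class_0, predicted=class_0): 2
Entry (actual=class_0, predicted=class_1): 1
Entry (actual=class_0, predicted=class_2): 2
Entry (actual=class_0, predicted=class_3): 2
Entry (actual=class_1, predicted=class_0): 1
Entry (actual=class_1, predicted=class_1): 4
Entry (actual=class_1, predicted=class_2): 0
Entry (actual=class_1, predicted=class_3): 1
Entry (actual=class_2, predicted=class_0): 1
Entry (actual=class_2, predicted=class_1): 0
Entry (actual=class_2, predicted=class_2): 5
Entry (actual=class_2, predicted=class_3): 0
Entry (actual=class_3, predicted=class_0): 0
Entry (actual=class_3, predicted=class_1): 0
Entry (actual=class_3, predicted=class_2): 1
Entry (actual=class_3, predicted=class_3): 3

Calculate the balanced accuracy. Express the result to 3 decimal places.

0.634

Balanced accuracy = mean of per-class recall.
  class_0: recall = 2/7 = 0.2857
  class_1: recall = 4/6 = 0.6667
  class_2: recall = 5/6 = 0.8333
  class_3: recall = 3/4 = 0.7500
Mean = (0.2857 + 0.6667 + 0.8333 + 0.7500) / 4 = 0.634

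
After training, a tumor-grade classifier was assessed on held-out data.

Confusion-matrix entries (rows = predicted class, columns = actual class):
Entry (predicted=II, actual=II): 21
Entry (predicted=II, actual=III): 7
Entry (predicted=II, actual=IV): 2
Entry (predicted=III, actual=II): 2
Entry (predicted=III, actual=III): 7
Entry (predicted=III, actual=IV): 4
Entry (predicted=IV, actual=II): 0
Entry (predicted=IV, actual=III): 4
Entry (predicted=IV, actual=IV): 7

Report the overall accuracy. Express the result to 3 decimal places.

0.648

Accuracy = trace / total = (21+7+7=35) / 54 = 35/54 = 0.648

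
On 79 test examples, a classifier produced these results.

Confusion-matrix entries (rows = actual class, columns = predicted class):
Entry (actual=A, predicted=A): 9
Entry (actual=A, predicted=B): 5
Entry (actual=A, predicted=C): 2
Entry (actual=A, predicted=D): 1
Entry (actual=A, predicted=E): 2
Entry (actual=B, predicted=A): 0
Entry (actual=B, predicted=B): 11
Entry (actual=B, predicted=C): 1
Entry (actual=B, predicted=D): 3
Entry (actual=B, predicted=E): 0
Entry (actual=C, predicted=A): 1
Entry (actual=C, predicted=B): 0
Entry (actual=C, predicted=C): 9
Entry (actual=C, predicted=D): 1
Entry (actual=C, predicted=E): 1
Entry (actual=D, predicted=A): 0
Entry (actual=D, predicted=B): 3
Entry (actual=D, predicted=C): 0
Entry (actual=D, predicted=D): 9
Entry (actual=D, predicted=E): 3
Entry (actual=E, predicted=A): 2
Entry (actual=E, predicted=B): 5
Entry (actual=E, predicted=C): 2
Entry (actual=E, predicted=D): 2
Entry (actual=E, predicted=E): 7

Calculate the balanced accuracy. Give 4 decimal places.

Balanced accuracy = mean of per-class recall.
  A: recall = 9/19 = 0.47368
  B: recall = 11/15 = 0.73333
  C: recall = 9/12 = 0.75000
  D: recall = 9/15 = 0.60000
  E: recall = 7/18 = 0.38889
Mean = (0.47368 + 0.73333 + 0.75000 + 0.60000 + 0.38889) / 5 = 0.5892

0.5892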